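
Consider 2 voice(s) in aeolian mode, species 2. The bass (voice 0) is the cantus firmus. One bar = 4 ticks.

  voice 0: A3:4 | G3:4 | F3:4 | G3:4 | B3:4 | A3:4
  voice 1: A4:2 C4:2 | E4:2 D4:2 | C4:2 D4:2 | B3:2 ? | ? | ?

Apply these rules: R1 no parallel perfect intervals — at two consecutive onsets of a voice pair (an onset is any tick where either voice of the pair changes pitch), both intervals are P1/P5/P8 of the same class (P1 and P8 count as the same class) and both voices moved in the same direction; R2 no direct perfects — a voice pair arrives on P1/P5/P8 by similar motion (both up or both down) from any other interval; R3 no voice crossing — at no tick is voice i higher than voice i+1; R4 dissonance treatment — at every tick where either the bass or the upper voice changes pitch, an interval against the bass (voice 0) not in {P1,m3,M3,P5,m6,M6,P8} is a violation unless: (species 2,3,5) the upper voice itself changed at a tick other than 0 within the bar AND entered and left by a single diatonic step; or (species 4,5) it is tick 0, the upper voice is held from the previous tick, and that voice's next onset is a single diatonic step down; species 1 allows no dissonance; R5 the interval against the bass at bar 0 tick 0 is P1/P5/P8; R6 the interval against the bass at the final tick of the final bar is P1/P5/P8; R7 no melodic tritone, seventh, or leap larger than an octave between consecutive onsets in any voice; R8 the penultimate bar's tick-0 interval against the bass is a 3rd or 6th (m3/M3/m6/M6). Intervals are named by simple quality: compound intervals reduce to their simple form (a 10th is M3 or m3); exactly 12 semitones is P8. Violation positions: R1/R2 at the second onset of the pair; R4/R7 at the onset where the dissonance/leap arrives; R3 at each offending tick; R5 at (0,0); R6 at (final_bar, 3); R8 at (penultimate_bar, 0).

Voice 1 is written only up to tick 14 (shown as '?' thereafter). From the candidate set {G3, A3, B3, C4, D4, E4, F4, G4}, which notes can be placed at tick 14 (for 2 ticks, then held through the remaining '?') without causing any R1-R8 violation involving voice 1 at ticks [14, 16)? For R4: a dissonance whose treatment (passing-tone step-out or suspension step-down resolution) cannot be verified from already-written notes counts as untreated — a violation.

{B3, D4, E4, G3, G4}

G3: legal
A3: violates R4
B3: legal
C4: violates R4
D4: legal
E4: legal
F4: violates R4,R7
G4: legal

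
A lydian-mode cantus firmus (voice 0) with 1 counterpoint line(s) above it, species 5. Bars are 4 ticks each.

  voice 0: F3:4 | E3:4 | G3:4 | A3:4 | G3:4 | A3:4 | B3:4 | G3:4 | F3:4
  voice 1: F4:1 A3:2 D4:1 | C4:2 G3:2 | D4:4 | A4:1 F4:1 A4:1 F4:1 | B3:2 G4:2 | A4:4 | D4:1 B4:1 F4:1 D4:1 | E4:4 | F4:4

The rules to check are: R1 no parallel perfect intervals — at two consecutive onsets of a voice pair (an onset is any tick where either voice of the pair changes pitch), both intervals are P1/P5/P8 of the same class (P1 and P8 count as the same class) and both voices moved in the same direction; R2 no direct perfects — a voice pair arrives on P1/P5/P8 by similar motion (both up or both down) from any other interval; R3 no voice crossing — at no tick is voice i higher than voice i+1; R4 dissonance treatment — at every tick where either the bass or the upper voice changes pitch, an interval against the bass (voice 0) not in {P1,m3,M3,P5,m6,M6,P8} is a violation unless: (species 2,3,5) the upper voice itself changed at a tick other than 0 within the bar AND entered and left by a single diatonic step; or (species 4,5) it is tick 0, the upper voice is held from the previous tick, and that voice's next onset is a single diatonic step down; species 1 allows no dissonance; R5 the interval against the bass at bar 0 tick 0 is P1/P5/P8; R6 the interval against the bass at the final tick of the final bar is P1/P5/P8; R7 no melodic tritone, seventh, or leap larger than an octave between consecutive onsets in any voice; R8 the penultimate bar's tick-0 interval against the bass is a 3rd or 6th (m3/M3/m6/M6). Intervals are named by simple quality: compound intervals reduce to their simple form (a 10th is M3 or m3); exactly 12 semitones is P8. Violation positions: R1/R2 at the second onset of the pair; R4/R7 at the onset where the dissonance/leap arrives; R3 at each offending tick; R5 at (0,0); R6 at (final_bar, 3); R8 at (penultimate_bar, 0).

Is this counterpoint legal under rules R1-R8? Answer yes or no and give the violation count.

bar 0: v0=F3 v1=F4 (P8)
bar 1: v0=E3 v1=C4 (m6)
bar 2: v0=G3 v1=D4 (P5)
bar 3: v0=A3 v1=A4 (P8)
bar 4: v0=G3 v1=B3 (M3)
bar 5: v0=A3 v1=A4 (P8)
bar 6: v0=B3 v1=D4 (m3)
bar 7: v0=G3 v1=E4 (M6)
bar 8: v0=F3 v1=F4 (P8)
  R2 @ bar2.0: E3/G3 m3 -> G3/D4 P5 similar
  R2 @ bar3.0: G3/D4 P5 -> A3/A4 P8 similar
  R7 @ bar4.0: F4->B3 leap 6st
  R1 @ bar5.0: G3/G4 P8 -> A3/A4 P8 similar
  R4 @ bar6.2: B3/F4 TT untreated
  R7 @ bar6.2: B4->F4 leap 6st

No (6 violations)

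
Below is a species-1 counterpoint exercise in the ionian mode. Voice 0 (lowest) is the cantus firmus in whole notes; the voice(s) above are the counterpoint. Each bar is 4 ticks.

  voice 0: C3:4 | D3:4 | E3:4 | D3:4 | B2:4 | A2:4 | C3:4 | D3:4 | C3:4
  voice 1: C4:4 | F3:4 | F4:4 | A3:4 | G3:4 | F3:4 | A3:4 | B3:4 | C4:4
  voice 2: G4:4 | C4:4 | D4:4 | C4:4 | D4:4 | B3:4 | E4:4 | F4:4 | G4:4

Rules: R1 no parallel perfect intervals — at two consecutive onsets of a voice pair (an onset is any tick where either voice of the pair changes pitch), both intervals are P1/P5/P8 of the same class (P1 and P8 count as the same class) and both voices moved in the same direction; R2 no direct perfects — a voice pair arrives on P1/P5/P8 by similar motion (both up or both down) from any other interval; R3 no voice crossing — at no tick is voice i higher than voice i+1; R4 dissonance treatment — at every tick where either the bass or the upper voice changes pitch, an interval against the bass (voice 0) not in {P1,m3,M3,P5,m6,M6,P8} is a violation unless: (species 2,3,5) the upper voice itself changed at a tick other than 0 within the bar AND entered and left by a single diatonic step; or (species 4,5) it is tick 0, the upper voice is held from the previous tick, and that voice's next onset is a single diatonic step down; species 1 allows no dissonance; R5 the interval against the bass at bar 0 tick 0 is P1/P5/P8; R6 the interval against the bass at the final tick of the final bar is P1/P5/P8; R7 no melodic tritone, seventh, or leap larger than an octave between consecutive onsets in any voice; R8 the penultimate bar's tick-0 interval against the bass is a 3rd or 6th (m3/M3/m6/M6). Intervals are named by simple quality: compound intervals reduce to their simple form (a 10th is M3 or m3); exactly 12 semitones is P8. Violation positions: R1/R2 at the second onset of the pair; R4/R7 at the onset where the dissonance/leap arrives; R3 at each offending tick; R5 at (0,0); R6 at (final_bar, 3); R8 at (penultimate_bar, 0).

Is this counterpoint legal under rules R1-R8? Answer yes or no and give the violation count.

bar 0: v0=C3 v1=C4 v2=G4 (P5)
bar 1: v0=D3 v1=F3 v2=C4 (m7)
bar 2: v0=E3 v1=F4 v2=D4 (m7)
bar 3: v0=D3 v1=A3 v2=C4 (m7)
bar 4: v0=B2 v1=G3 v2=D4 (m3)
bar 5: v0=A2 v1=F3 v2=B3 (M2)
bar 6: v0=C3 v1=A3 v2=E4 (M3)
bar 7: v0=D3 v1=B3 v2=F4 (m3)
bar 8: v0=C3 v1=C4 v2=G4 (P5)
  R1 @ bar1.0: C4/G4 P5 -> F3/C4 P5 similar
  R4 @ bar1.0: D3/C4 m7 untreated
  R3 @ bar2.0: F4 above D4
  R4 @ bar2.0: E3/F4 m2 untreated
  R4 @ bar2.0: E3/D4 m7 untreated
  R3 @ bar2.1: F4 above D4
  R3 @ bar2.2: F4 above D4
  R3 @ bar2.3: F4 above D4
  R2 @ bar3.0: E3/F4 m2 -> D3/A3 P5 similar
  R4 @ bar3.0: D3/C4 m7 untreated
  R4 @ bar5.0: A2/B3 M2 untreated
  R2 @ bar6.0: F3/B3 TT -> A3/E4 P5 similar
  R2 @ bar8.0: B3/F4 TT -> C4/G4 P5 similar

No (13 violations)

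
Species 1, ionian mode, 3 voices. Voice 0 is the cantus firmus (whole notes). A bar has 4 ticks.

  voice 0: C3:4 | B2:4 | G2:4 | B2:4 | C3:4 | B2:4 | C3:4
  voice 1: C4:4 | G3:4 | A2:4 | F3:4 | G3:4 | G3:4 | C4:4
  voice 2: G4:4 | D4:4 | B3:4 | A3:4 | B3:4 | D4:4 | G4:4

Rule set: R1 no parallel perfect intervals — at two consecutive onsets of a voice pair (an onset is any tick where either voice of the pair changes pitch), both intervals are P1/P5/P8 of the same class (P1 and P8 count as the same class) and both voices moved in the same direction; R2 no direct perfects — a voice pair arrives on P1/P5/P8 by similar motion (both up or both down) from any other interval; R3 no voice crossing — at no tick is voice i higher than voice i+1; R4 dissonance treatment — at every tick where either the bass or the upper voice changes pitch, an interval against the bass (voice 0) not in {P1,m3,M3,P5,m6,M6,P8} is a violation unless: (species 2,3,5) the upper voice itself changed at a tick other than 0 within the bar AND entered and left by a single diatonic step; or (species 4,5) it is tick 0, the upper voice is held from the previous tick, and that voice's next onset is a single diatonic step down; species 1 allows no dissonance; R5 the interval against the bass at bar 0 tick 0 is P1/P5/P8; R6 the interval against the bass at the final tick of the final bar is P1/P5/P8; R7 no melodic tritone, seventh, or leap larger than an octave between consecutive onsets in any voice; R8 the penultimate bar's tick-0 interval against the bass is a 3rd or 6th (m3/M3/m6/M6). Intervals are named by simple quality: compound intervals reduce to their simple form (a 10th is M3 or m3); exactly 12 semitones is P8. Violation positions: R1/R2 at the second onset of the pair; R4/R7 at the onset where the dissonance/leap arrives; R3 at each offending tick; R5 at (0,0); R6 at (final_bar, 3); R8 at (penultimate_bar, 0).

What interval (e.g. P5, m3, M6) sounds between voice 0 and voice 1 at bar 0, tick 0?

voice 0=C3 voice 1=C4 -> P8

P8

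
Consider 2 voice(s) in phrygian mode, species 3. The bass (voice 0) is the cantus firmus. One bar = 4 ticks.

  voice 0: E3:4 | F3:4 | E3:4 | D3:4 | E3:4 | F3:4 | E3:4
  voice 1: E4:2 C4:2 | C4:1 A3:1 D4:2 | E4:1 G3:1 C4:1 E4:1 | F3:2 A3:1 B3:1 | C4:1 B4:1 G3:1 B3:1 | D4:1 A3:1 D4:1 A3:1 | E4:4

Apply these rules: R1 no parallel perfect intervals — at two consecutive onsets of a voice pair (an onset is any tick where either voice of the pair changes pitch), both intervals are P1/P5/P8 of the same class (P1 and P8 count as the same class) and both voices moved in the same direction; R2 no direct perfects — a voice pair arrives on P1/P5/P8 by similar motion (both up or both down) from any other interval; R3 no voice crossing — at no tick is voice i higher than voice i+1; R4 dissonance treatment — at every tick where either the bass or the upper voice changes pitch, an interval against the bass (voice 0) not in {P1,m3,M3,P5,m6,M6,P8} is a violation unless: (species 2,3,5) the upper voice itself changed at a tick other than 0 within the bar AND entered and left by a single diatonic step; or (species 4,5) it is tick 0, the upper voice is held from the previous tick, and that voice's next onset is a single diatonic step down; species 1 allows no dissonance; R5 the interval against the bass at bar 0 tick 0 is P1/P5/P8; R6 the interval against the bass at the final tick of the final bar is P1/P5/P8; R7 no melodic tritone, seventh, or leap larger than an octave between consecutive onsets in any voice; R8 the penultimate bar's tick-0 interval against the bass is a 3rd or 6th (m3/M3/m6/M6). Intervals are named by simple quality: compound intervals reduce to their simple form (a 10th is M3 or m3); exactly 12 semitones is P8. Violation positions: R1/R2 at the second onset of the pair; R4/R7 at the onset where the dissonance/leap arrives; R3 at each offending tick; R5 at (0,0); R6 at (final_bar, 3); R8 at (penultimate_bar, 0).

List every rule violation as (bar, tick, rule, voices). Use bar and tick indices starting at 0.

(3, 0, R7, (1,))
(4, 1, R7, (1,))
(4, 2, R7, (1,))

bar 0: v0=E3 v1=E4 downbeat P8
bar 1: v0=F3 v1=C4 downbeat P5
bar 2: v0=E3 v1=E4 downbeat P8
bar 3: v0=D3 v1=F3 downbeat m3
bar 4: v0=E3 v1=C4 downbeat m6
bar 5: v0=F3 v1=D4 downbeat M6
bar 6: v0=E3 v1=E4 downbeat P8
  -> R7 @ bar 3 tick 0 v(1,): E4->F3 leap 11st
  -> R7 @ bar 4 tick 1 v(1,): C4->B4 leap 11st
  -> R7 @ bar 4 tick 2 v(1,): B4->G3 leap 16st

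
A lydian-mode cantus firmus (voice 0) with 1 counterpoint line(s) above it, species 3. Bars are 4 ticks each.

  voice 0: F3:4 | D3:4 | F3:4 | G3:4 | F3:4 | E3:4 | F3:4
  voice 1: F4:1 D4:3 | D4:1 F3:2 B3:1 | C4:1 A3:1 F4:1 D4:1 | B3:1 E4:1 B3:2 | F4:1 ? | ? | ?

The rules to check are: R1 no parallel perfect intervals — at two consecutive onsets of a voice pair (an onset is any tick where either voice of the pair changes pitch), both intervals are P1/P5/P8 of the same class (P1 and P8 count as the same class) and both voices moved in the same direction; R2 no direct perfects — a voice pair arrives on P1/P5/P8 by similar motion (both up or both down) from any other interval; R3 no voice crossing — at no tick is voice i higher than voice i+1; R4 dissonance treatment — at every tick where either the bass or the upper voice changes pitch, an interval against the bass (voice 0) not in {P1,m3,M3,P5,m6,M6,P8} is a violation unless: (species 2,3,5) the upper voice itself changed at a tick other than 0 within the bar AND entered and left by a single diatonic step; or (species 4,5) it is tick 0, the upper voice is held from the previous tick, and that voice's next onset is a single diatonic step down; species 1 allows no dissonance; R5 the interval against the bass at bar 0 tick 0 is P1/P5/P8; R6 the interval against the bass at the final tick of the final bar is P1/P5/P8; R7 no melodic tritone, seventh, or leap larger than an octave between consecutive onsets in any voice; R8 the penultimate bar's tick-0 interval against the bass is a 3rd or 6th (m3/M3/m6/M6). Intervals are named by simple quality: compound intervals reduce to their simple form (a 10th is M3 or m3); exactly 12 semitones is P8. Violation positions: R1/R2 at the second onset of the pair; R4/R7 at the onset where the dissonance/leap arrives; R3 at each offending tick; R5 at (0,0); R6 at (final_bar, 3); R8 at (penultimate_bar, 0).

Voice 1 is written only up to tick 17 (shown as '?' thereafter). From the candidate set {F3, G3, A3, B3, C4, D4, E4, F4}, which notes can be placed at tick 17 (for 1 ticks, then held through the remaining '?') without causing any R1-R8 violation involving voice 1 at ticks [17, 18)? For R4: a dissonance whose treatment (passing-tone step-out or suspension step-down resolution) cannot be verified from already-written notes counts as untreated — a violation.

{A3, C4, D4, F3, F4}

F3: legal
G3: violates R4,R7
A3: legal
B3: violates R4,R7
C4: legal
D4: legal
E4: violates R4
F4: legal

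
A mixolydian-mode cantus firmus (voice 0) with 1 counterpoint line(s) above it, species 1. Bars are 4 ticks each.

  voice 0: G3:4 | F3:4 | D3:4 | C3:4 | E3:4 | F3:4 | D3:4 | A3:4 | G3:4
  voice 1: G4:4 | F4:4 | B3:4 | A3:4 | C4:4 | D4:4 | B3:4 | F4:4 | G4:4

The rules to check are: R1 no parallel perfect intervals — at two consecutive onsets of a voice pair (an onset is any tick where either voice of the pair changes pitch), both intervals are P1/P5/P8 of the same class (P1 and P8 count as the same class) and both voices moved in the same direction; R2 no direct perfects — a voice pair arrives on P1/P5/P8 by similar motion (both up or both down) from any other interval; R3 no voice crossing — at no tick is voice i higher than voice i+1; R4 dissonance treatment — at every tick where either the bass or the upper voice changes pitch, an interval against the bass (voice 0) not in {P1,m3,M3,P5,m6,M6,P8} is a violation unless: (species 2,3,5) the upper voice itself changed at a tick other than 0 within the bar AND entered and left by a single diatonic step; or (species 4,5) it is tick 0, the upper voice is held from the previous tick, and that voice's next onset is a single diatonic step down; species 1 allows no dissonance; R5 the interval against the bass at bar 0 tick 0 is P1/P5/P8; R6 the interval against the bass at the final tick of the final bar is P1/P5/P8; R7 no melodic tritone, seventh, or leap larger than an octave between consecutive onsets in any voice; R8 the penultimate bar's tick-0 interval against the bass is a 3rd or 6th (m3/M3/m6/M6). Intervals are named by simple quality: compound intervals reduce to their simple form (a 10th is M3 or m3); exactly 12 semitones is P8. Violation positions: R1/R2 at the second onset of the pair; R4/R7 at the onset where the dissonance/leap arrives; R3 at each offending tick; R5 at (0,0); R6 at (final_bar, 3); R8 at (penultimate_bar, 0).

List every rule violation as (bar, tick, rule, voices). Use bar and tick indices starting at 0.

(1, 0, R1, (0, 1))
(2, 0, R7, (1,))
(7, 0, R7, (1,))

bar 0: v0=G3 v1=G4 downbeat P8
bar 1: v0=F3 v1=F4 downbeat P8
bar 2: v0=D3 v1=B3 downbeat M6
bar 3: v0=C3 v1=A3 downbeat M6
bar 4: v0=E3 v1=C4 downbeat m6
bar 5: v0=F3 v1=D4 downbeat M6
bar 6: v0=D3 v1=B3 downbeat M6
bar 7: v0=A3 v1=F4 downbeat m6
bar 8: v0=G3 v1=G4 downbeat P8
  -> R1 @ bar 1 tick 0 v(0, 1): G3/G4 P8 -> F3/F4 P8 similar
  -> R7 @ bar 2 tick 0 v(1,): F4->B3 leap 6st
  -> R7 @ bar 7 tick 0 v(1,): B3->F4 leap 6st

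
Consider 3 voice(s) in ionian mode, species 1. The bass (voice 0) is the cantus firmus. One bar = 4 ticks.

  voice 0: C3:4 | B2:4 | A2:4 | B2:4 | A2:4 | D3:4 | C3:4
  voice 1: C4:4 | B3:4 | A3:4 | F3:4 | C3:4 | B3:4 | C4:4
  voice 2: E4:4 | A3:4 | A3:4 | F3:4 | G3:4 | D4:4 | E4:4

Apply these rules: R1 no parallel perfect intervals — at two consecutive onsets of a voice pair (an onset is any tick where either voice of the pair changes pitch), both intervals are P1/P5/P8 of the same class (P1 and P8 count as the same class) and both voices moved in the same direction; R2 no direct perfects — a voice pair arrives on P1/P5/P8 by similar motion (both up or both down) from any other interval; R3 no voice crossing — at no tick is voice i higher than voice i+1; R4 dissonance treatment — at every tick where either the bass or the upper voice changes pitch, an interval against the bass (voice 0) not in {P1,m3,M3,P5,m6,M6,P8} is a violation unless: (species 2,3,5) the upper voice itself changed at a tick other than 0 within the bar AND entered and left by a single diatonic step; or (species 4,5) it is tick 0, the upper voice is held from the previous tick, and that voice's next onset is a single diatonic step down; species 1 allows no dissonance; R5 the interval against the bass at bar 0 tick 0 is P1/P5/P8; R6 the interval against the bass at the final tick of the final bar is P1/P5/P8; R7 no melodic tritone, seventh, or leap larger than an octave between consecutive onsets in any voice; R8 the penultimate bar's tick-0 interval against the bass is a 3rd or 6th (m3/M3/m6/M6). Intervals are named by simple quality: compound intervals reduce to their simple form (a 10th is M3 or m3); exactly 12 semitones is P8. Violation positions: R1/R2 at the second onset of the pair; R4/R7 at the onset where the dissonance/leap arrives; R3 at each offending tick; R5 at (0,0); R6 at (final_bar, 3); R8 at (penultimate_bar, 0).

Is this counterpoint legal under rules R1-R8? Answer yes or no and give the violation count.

No (16 violations)

bar 0: v0=C3 v1=C4 v2=E4 (M3)
bar 1: v0=B2 v1=B3 v2=A3 (m7)
bar 2: v0=A2 v1=A3 v2=A3 (P8)
bar 3: v0=B2 v1=F3 v2=F3 (TT)
bar 4: v0=A2 v1=C3 v2=G3 (m7)
bar 5: v0=D3 v1=B3 v2=D4 (P8)
bar 6: v0=C3 v1=C4 v2=E4 (M3)
  R5 @ bar0.0: opens on M3
  R1 @ bar1.0: C3/C4 P8 -> B2/B3 P8 similar
  R3 @ bar1.0: B3 above A3
  R4 @ bar1.0: B2/A3 m7 untreated
  R3 @ bar1.1: B3 above A3
  R3 @ bar1.2: B3 above A3
  R3 @ bar1.3: B3 above A3
  R1 @ bar2.0: B2/B3 P8 -> A2/A3 P8 similar
  R1 @ bar3.0: A3/A3 P1 -> F3/F3 P1 similar
  R4 @ bar3.0: B2/F3 TT untreated
  R4 @ bar3.0: B2/F3 TT untreated
  R4 @ bar4.0: A2/G3 m7 untreated
  R2 @ bar5.0: A2/G3 m7 -> D3/D4 P8 similar
  R7 @ bar5.0: C3->B3 leap 11st
  R8 @ bar5.0: penult P8 not 3rd/6th
  R6 @ bar6.3: closes on M3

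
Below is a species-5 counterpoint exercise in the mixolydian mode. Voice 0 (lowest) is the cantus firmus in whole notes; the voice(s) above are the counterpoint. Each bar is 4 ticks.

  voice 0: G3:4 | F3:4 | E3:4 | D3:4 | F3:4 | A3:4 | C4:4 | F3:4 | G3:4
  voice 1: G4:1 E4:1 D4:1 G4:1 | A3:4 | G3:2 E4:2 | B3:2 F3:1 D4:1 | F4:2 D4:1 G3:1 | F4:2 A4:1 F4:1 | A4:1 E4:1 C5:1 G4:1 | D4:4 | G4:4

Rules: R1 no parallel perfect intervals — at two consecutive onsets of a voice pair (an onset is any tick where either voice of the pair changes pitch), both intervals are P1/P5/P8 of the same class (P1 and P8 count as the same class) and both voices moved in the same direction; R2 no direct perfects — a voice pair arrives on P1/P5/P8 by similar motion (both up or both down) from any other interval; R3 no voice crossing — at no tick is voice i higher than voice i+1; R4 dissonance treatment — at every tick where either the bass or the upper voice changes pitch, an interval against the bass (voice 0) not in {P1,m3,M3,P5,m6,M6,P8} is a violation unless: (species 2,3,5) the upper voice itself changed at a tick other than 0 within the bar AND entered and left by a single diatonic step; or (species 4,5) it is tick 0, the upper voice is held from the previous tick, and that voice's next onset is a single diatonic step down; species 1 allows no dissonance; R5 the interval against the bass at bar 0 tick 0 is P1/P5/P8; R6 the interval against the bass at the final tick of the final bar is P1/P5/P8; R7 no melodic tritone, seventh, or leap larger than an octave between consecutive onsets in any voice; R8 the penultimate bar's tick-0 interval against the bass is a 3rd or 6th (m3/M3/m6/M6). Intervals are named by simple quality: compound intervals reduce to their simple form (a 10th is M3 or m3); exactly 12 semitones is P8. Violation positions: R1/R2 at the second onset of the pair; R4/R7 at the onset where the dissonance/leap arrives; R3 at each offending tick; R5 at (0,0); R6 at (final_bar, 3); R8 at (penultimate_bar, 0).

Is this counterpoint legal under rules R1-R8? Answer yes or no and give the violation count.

No (6 violations)

bar 0: v0=G3 v1=G4 (P8)
bar 1: v0=F3 v1=A3 (M3)
bar 2: v0=E3 v1=G3 (m3)
bar 3: v0=D3 v1=B3 (M6)
bar 4: v0=F3 v1=F4 (P8)
bar 5: v0=A3 v1=F4 (m6)
bar 6: v0=C4 v1=A4 (M6)
bar 7: v0=F3 v1=D4 (M6)
bar 8: v0=G3 v1=G4 (P8)
  R7 @ bar1.0: G4->A3 leap 10st
  R7 @ bar3.2: B3->F3 leap 6st
  R1 @ bar4.0: D3/D4 P8 -> F3/F4 P8 similar
  R4 @ bar4.3: F3/G3 M2 untreated
  R7 @ bar5.0: G3->F4 leap 10st
  R2 @ bar8.0: F3/D4 M6 -> G3/G4 P8 similar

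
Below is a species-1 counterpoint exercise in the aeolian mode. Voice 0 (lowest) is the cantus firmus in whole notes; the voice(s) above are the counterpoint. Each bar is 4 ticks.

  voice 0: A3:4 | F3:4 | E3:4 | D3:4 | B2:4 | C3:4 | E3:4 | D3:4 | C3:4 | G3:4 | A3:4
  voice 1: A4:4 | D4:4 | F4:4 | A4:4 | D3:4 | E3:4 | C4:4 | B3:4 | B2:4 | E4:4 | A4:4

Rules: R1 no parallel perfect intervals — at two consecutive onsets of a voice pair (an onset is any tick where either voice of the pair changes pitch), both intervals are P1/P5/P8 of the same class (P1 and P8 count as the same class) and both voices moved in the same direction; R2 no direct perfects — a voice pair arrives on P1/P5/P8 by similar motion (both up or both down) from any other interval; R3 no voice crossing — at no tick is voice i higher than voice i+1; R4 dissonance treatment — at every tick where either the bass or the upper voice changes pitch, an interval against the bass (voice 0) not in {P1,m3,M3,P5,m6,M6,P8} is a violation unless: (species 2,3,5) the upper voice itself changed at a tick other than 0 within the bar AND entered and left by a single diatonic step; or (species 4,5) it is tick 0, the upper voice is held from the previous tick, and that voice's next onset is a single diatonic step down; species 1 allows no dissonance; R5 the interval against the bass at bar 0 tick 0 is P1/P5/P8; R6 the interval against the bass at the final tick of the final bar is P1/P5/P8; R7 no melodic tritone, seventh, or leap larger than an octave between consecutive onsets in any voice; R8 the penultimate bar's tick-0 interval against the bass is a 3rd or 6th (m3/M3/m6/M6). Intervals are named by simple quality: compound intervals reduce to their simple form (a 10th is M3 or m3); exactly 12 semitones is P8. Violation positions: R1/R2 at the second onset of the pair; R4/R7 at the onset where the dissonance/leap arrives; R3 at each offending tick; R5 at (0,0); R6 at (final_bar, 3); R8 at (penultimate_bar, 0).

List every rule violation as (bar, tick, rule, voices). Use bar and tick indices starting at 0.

(2, 0, R4, (0, 1))
(4, 0, R7, (1,))
(8, 0, R3, (0, 1))
(8, 0, R4, (0, 1))
(8, 1, R3, (0, 1))
(8, 2, R3, (0, 1))
(8, 3, R3, (0, 1))
(9, 0, R7, (1,))
(10, 0, R2, (0, 1))

bar 0: v0=A3 v1=A4 downbeat P8
bar 1: v0=F3 v1=D4 downbeat M6
bar 2: v0=E3 v1=F4 downbeat m2
bar 3: v0=D3 v1=A4 downbeat P5
bar 4: v0=B2 v1=D3 downbeat m3
bar 5: v0=C3 v1=E3 downbeat M3
bar 6: v0=E3 v1=C4 downbeat m6
bar 7: v0=D3 v1=B3 downbeat M6
bar 8: v0=C3 v1=B2 downbeat m2
bar 9: v0=G3 v1=E4 downbeat M6
bar 10: v0=A3 v1=A4 downbeat P8
  -> R4 @ bar 2 tick 0 v(0, 1): E3/F4 m2 untreated
  -> R7 @ bar 4 tick 0 v(1,): A4->D3 leap 19st
  -> R3 @ bar 8 tick 0 v(0, 1): C3 above B2
  -> R4 @ bar 8 tick 0 v(0, 1): C3/B2 m2 untreated
  -> R3 @ bar 8 tick 1 v(0, 1): C3 above B2
  -> R3 @ bar 8 tick 2 v(0, 1): C3 above B2
  -> R3 @ bar 8 tick 3 v(0, 1): C3 above B2
  -> R7 @ bar 9 tick 0 v(1,): B2->E4 leap 17st
  -> R2 @ bar 10 tick 0 v(0, 1): G3/E4 M6 -> A3/A4 P8 similar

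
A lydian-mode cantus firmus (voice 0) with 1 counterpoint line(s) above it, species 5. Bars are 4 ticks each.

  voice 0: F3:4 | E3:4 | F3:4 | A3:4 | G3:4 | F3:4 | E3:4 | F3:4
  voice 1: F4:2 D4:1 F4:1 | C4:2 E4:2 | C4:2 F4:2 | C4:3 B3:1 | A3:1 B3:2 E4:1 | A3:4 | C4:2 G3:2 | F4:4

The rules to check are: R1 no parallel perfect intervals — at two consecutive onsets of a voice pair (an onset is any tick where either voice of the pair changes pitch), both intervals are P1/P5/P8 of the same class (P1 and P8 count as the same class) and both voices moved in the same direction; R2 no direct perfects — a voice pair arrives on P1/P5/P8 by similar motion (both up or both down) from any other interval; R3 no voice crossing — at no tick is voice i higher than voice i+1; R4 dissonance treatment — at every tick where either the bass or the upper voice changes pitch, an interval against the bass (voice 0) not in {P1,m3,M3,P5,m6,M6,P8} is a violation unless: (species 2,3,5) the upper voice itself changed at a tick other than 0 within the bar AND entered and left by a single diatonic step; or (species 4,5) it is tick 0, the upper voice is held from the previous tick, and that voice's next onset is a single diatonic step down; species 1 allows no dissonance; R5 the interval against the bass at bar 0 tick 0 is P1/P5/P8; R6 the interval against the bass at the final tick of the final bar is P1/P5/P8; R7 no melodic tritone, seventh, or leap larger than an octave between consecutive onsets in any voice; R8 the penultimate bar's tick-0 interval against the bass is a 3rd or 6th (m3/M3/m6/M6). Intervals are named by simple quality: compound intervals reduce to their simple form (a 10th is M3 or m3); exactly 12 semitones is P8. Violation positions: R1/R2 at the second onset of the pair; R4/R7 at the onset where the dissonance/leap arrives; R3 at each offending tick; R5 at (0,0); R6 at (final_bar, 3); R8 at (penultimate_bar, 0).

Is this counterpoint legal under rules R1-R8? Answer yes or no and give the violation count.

No (3 violations)

bar 0: v0=F3 v1=F4 (P8)
bar 1: v0=E3 v1=C4 (m6)
bar 2: v0=F3 v1=C4 (P5)
bar 3: v0=A3 v1=C4 (m3)
bar 4: v0=G3 v1=A3 (M2)
bar 5: v0=F3 v1=A3 (M3)
bar 6: v0=E3 v1=C4 (m6)
bar 7: v0=F3 v1=F4 (P8)
  R4 @ bar4.0: G3/A3 M2 untreated
  R2 @ bar7.0: E3/G3 m3 -> F3/F4 P8 similar
  R7 @ bar7.0: G3->F4 leap 10st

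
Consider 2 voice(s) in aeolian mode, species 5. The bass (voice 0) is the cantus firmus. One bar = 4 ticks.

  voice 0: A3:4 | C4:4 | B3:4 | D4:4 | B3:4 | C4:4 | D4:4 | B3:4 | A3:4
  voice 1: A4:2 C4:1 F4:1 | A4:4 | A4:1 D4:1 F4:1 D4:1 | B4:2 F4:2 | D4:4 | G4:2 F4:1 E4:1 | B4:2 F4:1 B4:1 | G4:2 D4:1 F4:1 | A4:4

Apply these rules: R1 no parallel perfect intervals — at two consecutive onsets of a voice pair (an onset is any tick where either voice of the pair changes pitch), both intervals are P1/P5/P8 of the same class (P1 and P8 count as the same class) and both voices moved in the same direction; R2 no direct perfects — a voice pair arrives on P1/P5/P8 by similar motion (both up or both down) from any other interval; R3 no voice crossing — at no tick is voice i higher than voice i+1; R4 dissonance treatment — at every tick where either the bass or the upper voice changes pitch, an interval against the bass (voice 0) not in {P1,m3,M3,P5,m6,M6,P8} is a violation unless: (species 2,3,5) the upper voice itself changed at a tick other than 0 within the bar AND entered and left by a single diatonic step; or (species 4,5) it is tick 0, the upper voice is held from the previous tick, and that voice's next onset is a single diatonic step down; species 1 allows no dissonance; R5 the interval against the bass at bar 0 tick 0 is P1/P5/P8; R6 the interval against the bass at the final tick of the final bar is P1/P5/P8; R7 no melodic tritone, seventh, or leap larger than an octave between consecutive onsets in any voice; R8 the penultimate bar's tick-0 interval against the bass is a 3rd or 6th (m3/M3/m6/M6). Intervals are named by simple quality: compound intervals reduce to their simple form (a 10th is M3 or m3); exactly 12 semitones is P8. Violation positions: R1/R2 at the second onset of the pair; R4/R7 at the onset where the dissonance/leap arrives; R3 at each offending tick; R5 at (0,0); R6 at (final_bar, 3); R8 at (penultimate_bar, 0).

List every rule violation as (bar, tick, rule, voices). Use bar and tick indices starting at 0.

(2, 0, R4, (0, 1))
(2, 2, R4, (0, 1))
(3, 2, R7, (1,))
(5, 0, R2, (0, 1))
(6, 2, R7, (1,))
(6, 3, R7, (1,))
(7, 3, R4, (0, 1))

bar 0: v0=A3 v1=A4 downbeat P8
bar 1: v0=C4 v1=A4 downbeat M6
bar 2: v0=B3 v1=A4 downbeat m7
bar 3: v0=D4 v1=B4 downbeat M6
bar 4: v0=B3 v1=D4 downbeat m3
bar 5: v0=C4 v1=G4 downbeat P5
bar 6: v0=D4 v1=B4 downbeat M6
bar 7: v0=B3 v1=G4 downbeat m6
bar 8: v0=A3 v1=A4 downbeat P8
  -> R4 @ bar 2 tick 0 v(0, 1): B3/A4 m7 untreated
  -> R4 @ bar 2 tick 2 v(0, 1): B3/F4 TT untreated
  -> R7 @ bar 3 tick 2 v(1,): B4->F4 leap 6st
  -> R2 @ bar 5 tick 0 v(0, 1): B3/D4 m3 -> C4/G4 P5 similar
  -> R7 @ bar 6 tick 2 v(1,): B4->F4 leap 6st
  -> R7 @ bar 6 tick 3 v(1,): F4->B4 leap 6st
  -> R4 @ bar 7 tick 3 v(0, 1): B3/F4 TT untreated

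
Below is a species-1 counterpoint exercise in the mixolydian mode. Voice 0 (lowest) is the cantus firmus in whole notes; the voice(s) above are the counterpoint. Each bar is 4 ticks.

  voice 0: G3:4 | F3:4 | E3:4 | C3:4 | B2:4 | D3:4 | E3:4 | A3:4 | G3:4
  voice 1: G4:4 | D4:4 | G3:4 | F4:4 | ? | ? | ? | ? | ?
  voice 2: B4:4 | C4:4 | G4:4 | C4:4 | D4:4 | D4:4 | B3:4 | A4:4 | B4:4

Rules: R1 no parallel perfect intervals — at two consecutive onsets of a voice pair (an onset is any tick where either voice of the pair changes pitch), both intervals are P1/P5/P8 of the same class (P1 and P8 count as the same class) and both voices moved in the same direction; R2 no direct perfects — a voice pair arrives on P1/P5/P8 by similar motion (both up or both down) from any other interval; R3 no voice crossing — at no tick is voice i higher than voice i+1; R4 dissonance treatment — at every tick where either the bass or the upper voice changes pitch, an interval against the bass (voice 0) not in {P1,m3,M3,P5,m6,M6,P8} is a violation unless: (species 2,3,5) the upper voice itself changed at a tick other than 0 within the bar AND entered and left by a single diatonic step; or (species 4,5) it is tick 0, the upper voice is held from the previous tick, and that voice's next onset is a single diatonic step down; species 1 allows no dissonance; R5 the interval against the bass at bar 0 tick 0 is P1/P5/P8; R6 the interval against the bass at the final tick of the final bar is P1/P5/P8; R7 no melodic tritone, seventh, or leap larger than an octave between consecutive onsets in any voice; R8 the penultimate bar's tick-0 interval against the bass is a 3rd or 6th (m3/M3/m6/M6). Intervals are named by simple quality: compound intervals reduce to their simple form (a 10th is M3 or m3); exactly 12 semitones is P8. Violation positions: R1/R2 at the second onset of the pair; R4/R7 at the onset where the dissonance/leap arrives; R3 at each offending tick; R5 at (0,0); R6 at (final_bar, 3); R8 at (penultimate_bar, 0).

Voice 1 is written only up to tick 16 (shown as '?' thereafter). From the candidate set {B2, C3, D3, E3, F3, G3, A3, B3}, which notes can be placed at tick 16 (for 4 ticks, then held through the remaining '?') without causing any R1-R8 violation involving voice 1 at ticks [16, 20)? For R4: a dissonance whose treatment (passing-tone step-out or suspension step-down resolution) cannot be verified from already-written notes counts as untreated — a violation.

{}

B2: violates R2,R7
C3: violates R4,R7
D3: violates R7
E3: violates R4,R7
F3: violates R4
G3: violates R7
A3: violates R4
B3: violates R2,R7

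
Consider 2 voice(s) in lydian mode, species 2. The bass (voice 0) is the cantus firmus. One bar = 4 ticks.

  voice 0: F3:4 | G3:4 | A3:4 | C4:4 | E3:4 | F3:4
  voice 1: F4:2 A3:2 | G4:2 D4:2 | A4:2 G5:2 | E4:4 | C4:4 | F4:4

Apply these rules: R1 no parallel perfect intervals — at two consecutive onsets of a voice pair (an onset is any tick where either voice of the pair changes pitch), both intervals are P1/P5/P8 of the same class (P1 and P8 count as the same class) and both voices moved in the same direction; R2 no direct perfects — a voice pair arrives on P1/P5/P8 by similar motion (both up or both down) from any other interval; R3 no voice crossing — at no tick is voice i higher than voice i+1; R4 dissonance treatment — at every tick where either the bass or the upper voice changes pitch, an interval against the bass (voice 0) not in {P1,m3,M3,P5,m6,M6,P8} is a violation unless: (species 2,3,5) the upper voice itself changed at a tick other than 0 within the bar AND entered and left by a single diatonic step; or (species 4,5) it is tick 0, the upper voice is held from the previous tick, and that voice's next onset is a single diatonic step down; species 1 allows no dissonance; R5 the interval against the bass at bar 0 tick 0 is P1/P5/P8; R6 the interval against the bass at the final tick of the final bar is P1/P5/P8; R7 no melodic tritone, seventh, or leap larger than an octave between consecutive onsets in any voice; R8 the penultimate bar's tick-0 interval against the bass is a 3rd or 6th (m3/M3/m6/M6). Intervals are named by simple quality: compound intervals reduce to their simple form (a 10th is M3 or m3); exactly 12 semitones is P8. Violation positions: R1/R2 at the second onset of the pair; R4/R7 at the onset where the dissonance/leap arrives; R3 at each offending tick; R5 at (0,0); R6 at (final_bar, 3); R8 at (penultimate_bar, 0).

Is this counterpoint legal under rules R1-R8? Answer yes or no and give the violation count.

bar 0: v0=F3 v1=F4 (P8)
bar 1: v0=G3 v1=G4 (P8)
bar 2: v0=A3 v1=A4 (P8)
bar 3: v0=C4 v1=E4 (M3)
bar 4: v0=E3 v1=C4 (m6)
bar 5: v0=F3 v1=F4 (P8)
  R2 @ bar1.0: F3/A3 M3 -> G3/G4 P8 similar
  R7 @ bar1.0: A3->G4 leap 10st
  R2 @ bar2.0: G3/D4 P5 -> A3/A4 P8 similar
  R4 @ bar2.2: A3/G5 m7 untreated
  R7 @ bar2.2: A4->G5 leap 10st
  R7 @ bar3.0: G5->E4 leap 15st
  R2 @ bar5.0: E3/C4 m6 -> F3/F4 P8 similar

No (7 violations)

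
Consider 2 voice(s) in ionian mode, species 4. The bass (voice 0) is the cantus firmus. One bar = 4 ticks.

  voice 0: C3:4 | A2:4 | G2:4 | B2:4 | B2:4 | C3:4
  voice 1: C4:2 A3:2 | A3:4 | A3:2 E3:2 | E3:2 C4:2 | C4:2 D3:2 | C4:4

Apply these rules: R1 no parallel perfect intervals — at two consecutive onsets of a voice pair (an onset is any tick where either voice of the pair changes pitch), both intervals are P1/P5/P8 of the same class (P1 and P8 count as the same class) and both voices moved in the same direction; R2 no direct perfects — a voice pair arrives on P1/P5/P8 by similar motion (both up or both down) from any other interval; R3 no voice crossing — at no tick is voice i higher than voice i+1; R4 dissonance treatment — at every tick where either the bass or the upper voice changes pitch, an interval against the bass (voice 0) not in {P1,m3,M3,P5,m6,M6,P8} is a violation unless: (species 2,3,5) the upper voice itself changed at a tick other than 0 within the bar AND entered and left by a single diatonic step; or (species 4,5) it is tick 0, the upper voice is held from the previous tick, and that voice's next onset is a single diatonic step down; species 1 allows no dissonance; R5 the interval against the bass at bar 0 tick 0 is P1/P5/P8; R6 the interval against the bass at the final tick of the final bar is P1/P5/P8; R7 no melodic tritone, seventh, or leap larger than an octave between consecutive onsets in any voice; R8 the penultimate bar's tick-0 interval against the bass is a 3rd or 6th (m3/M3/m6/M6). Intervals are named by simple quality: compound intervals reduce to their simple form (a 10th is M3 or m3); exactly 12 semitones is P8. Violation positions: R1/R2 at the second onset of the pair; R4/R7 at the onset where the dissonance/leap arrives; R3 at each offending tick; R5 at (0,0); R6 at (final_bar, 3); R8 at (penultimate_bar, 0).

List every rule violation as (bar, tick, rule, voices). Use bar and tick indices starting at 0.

(2, 0, R4, (0, 1))
(3, 0, R4, (0, 1))
(3, 2, R4, (0, 1))
(4, 0, R8, (0, 1))
(4, 2, R7, (1,))
(5, 0, R2, (0, 1))
(5, 0, R7, (1,))

bar 0: v0=C3 v1=C4 downbeat P8
bar 1: v0=A2 v1=A3 downbeat P8
bar 2: v0=G2 v1=A3 downbeat M2
bar 3: v0=B2 v1=E3 downbeat P4
bar 4: v0=B2 v1=C4 downbeat m2
bar 5: v0=C3 v1=C4 downbeat P8
  -> R4 @ bar 2 tick 0 v(0, 1): G2/A3 M2 untreated
  -> R4 @ bar 3 tick 0 v(0, 1): B2/E3 P4 untreated
  -> R4 @ bar 3 tick 2 v(0, 1): B2/C4 m2 untreated
  -> R8 @ bar 4 tick 0 v(0, 1): penult m2 not 3rd/6th
  -> R7 @ bar 4 tick 2 v(1,): C4->D3 leap 10st
  -> R2 @ bar 5 tick 0 v(0, 1): B2/D3 m3 -> C3/C4 P8 similar
  -> R7 @ bar 5 tick 0 v(1,): D3->C4 leap 10st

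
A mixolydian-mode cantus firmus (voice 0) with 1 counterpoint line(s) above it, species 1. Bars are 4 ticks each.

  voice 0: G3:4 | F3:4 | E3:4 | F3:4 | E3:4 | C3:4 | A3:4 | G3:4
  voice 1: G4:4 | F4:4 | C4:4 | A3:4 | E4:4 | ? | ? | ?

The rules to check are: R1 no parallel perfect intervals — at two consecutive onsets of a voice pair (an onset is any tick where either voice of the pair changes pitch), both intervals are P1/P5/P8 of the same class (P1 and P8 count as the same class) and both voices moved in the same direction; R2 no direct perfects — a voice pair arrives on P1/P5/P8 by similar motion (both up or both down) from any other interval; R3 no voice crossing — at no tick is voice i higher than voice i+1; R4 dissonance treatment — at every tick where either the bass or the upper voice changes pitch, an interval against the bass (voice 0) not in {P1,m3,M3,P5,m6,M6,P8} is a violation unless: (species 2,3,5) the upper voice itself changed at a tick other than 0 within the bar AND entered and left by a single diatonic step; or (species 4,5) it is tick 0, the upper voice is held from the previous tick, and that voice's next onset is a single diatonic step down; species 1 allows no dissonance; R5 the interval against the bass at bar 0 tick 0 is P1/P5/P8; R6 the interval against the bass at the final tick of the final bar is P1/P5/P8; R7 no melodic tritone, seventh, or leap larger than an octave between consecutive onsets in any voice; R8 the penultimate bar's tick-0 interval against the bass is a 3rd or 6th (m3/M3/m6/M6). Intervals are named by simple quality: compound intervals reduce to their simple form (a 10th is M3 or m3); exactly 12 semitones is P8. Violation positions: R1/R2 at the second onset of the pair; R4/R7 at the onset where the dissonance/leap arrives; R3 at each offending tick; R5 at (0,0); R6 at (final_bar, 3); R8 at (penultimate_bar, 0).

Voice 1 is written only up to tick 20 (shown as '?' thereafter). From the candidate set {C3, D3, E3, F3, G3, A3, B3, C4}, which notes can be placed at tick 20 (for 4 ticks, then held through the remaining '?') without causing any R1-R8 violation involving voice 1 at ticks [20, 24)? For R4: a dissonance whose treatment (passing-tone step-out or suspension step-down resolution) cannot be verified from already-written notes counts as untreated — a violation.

C3: violates R1,R7
D3: violates R4,R7
E3: legal
F3: violates R4,R7
G3: violates R2
A3: legal
B3: violates R4
C4: violates R1

{A3, E3}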